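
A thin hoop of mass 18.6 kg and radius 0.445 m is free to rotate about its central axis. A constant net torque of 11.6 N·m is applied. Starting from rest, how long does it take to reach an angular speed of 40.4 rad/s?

t ≈ 12.8 s

I = MR² = (18.6)(0.445)² = 3.683 kg·m².
α = τ/I = 11.6/3.683 = 3.149 rad/s².
ω = αt ⇒ t = ω/α = 40.4/3.149 = 12.83 s.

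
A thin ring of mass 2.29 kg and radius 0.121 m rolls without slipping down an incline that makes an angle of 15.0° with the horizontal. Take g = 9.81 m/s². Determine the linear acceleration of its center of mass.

Translation along the incline: Mg sinθ − f = Ma.
Rotation about the center: fR = Iα with I = MR². No-slip gives a = αR, so f = (I/R²)a = M a.
Substituting: Mg sinθ = (1 + 1.000)Ma, so a = g sinθ/(1 + 1.000) = (9.81) sin 15.0° / 2.000 = 1.270 m/s².

a ≈ 1.27 m/s²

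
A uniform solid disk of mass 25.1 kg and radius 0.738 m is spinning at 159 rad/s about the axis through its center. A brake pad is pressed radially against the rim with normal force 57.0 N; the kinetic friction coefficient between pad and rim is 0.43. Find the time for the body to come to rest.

I = ½MR² = (1/2)(25.1)(0.738)² = 6.835 kg·m².
Friction force f = μN = (0.43)(57.0) = 24.51 N at the rim; torque magnitude τ = fR = 18.09 N·m, opposing ω.
|α| = τ/I = 18.09/6.835 = 2.646 rad/s² (deceleration).
0 = ω₀ − |α|t ⇒ t = ω₀/|α| = 159/2.646 = 60.08 s.

t ≈ 60.1 s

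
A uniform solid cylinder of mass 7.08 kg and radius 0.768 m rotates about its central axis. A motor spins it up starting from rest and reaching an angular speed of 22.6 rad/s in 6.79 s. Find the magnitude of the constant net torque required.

I = ½MR² = (1/2)(7.08)(0.768)² = 2.088 kg·m².
α = Δω/Δt = (22.6 − 0)/6.79 = 3.328 rad/s².
τ = Iα = (2.088)(3.328) = 6.950 N·m.

τ ≈ 6.95 N·m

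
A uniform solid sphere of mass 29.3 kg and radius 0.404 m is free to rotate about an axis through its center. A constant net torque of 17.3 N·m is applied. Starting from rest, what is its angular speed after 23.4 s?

I = (2/5)MR² = (2/5)(29.3)(0.404)² = 1.913 kg·m².
α = τ/I = 17.3/1.913 = 9.044 rad/s².
ω = ω₀ + αt = 0 + (9.044)(23.4) = 211.6 rad/s.

ω ≈ 212 rad/s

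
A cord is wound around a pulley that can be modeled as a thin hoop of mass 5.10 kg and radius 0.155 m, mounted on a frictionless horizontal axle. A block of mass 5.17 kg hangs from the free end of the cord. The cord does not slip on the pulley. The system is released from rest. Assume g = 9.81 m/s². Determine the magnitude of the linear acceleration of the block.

a ≈ 4.94 m/s²

I = MR² = (5.10)(0.155)² = 0.1225 kg·m².
Block: mg − T = ma. Pulley: TR = Iα. No-slip: a = αR, so T = (I/R²)a = 5.100·a.
Then mg = (m + 5.100)a, so a = (5.17)(9.81)/(5.17 + 5.100) = 4.938 m/s².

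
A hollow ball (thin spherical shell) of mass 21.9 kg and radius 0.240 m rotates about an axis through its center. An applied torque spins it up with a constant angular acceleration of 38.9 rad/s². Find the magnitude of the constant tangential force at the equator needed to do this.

F ≈ 136 N

I = (2/3)MR² = (2/3)(21.9)(0.240)² = 0.8410 kg·m².
The required torque is τ = Iα = (0.8410)(38.90) = 32.71 N·m.
A tangential force at the equator gives τ = FR, so F = τ/R = 32.71/0.240 = 136.3 N.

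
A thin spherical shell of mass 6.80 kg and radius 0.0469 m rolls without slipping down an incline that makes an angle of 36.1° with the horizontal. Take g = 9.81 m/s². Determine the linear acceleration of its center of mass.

a ≈ 3.47 m/s²

Translation along the incline: Mg sinθ − f = Ma.
Rotation about the center: fR = Iα with I = (2/3)MR². No-slip gives a = αR, so f = (I/R²)a = (2/3)M a.
Substituting: Mg sinθ = (1 + 0.6667)Ma, so a = g sinθ/(1 + 0.6667) = (9.81) sin 36.1° / 1.667 = 3.468 m/s².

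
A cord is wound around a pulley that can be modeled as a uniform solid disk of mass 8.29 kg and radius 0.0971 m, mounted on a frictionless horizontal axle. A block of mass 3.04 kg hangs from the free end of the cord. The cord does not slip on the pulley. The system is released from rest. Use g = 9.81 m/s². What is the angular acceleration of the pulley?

I = ½MR² = (1/2)(8.29)(0.0971)² = 0.03908 kg·m².
Block: mg − T = ma. Pulley: TR = Iα. No-slip: a = αR, so T = (I/R²)a = 4.145·a.
Then mg = (m + 4.145)a, so a = (3.04)(9.81)/(3.04 + 4.145) = 4.151 m/s².
α = a/R = 4.151/0.0971 = 42.75 rad/s².

α ≈ 42.7 rad/s²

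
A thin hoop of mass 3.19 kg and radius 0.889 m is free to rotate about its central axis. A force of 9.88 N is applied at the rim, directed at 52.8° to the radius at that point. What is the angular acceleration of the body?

I = MR² = (3.19)(0.889)² = 2.521 kg·m².
Only the tangential component produces torque: τ = F R sinθ = (9.88)(0.889) sin 52.8° = 6.996 N·m.
From τ = Iα: α = 6.996/2.521 = 2.775 rad/s².

α ≈ 2.78 rad/s²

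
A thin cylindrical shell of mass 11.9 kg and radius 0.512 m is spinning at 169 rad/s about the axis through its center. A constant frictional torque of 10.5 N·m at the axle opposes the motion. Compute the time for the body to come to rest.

I = MR² = (11.9)(0.512)² = 3.120 kg·m².
The net torque has magnitude 10.5 N·m, opposing ω.
|α| = τ/I = 10.50/3.120 = 3.366 rad/s² (deceleration).
0 = ω₀ − |α|t ⇒ t = ω₀/|α| = 169/3.366 = 50.21 s.

t ≈ 50.2 s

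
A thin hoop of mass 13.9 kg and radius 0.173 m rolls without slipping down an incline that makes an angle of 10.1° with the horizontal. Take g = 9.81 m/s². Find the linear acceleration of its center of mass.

a ≈ 0.860 m/s²

Translation along the incline: Mg sinθ − f = Ma.
Rotation about the center: fR = Iα with I = MR². No-slip gives a = αR, so f = (I/R²)a = M a.
Substituting: Mg sinθ = (1 + 1.000)Ma, so a = g sinθ/(1 + 1.000) = (9.81) sin 10.1° / 2.000 = 0.8602 m/s².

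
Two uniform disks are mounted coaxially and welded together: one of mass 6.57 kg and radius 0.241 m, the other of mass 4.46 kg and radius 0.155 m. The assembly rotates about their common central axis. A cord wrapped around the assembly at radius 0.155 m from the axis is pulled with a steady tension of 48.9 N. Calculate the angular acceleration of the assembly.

I = ½M₁R₁² + ½M₂R₂² = ½(6.57)(0.241)² + ½(4.46)(0.155)² = 0.2444 kg·m².
τ = F r = (48.9)(0.155) = 7.579 N·m.
α = τ/I = 7.579/0.2444 = 31.02 rad/s².

α ≈ 31.0 rad/s²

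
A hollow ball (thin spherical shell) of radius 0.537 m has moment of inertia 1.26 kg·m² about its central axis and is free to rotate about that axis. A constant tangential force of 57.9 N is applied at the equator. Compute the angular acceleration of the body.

τ = F R = (57.9)(0.537) = 31.09 N·m.
Newton's second law for rotation, τ = Iα, gives α = τ/I = 31.09/1.260 = 24.68 rad/s².

α ≈ 24.7 rad/s²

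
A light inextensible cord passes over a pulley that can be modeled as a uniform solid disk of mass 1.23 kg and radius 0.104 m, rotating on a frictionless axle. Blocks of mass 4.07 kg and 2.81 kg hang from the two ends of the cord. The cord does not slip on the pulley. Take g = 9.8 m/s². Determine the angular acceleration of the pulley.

I = ½MR² = (1/2)(1.23)(0.104)² = 0.006652 kg·m².
Heavier block: m₁g − T₁ = m₁a. Lighter block: T₂ − m₂g = m₂a.
Pulley: (T₁ − T₂)R = Iα = I(a/R), so T₁ − T₂ = (I/R²)a = (1/2)M_p a = 0.6150·a.
Adding the three: (m₁ − m₂)g = (m₁ + m₂ + 0.6150)a, so a = (4.07 − 2.81)(9.8)/(4.07 + 2.81 + 0.6150) = 1.647 m/s².
α = a/R = 1.647/0.104 = 15.84 rad/s².

α ≈ 15.8 rad/s²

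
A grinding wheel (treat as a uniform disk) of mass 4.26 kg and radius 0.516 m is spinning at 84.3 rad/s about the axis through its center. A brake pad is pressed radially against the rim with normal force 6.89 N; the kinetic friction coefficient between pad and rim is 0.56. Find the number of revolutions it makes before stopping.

≈ 161 revolutions

I = ½MR² = (1/2)(4.26)(0.516)² = 0.5671 kg·m².
Friction force f = μN = (0.56)(6.89) = 3.858 N at the rim; torque magnitude τ = fR = 1.991 N·m, opposing ω.
|α| = τ/I = 1.991/0.5671 = 3.511 rad/s² (deceleration).
ω² = ω₀² − 2|α|θ with ω = 0 ⇒ θ = ω₀²/(2|α|) = 1012 rad = 161.1 rev.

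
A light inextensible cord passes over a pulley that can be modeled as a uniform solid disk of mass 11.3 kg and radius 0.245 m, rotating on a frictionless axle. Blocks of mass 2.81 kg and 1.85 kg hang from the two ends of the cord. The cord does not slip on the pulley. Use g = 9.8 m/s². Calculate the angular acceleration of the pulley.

I = ½MR² = (1/2)(11.3)(0.245)² = 0.3391 kg·m².
Heavier block: m₁g − T₁ = m₁a. Lighter block: T₂ − m₂g = m₂a.
Pulley: (T₁ − T₂)R = Iα = I(a/R), so T₁ − T₂ = (I/R²)a = (1/2)M_p a = 5.650·a.
Adding the three: (m₁ − m₂)g = (m₁ + m₂ + 5.650)a, so a = (2.81 − 1.85)(9.8)/(2.81 + 1.85 + 5.650) = 0.9125 m/s².
α = a/R = 0.9125/0.245 = 3.725 rad/s².

α ≈ 3.72 rad/s²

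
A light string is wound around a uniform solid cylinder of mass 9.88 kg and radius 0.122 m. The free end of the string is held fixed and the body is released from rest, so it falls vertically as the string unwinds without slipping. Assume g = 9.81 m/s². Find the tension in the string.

Translation: Mg − T = Ma. Rotation about the center: TR = Iα with I = ½MR².
With a = αR: T = (I/R²)a = (1/2)M a, so Mg = (1 + 0.5000)Ma.
a = g/(1 + 0.5000) = 9.81/1.500 = 6.540 m/s².
T = 0.5000·M·a = (0.5000)(9.88)(6.540) = 32.31 N.

T ≈ 32.3 N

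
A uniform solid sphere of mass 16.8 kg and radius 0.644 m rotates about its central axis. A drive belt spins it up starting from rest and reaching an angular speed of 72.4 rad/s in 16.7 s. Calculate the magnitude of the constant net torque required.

I = (2/5)MR² = (2/5)(16.8)(0.644)² = 2.787 kg·m².
α = Δω/Δt = (72.4 − 0)/16.7 = 4.335 rad/s².
τ = Iα = (2.787)(4.335) = 12.08 N·m.

τ ≈ 12.1 N·m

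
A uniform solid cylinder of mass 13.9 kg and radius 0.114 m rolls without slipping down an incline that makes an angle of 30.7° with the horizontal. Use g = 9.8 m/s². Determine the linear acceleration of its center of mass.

a ≈ 3.34 m/s²

Translation along the incline: Mg sinθ − f = Ma.
Rotation about the center: fR = Iα with I = ½MR². No-slip gives a = αR, so f = (I/R²)a = (1/2)M a.
Substituting: Mg sinθ = (1 + 0.5000)Ma, so a = g sinθ/(1 + 0.5000) = (9.8) sin 30.7° / 1.500 = 3.336 m/s².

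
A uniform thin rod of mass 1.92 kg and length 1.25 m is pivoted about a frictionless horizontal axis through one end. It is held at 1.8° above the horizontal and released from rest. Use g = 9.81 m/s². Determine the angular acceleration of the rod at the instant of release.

About the pivot, I = (1/3)ML² = (1/3)(1.92)(1.25)² = 1.0000 kg·m².
The weight acts at the center, a distance L/2 = 0.6250 m from the pivot; τ = Mg(L/2) cos 1.8° = 11.77 N·m.
α = τ/I = 11.77/1.0000 = 11.77 rad/s².

α ≈ 11.8 rad/s²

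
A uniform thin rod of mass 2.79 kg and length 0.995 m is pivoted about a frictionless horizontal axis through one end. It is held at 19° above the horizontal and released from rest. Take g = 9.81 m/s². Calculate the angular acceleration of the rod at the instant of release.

α ≈ 14.0 rad/s²

About the pivot, I = (1/3)ML² = (1/3)(2.79)(0.995)² = 0.9207 kg·m².
The weight acts at the center, a distance L/2 = 0.4975 m from the pivot; τ = Mg(L/2) cos 19° = 12.87 N·m.
α = τ/I = 12.87/0.9207 = 13.98 rad/s².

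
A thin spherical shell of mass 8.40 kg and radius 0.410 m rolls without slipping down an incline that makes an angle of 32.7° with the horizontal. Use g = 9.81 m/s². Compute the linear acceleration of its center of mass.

a ≈ 3.18 m/s²

Translation along the incline: Mg sinθ − f = Ma.
Rotation about the center: fR = Iα with I = (2/3)MR². No-slip gives a = αR, so f = (I/R²)a = (2/3)M a.
Substituting: Mg sinθ = (1 + 0.6667)Ma, so a = g sinθ/(1 + 0.6667) = (9.81) sin 32.7° / 1.667 = 3.180 m/s².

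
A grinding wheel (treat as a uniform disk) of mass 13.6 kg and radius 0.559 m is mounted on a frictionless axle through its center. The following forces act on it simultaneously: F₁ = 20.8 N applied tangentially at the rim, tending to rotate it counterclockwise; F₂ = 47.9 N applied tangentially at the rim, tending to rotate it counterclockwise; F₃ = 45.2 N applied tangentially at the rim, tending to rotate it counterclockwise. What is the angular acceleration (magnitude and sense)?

α ≈ 30.0 rad/s², counterclockwise

I = ½MR² = (1/2)(13.6)(0.559)² = 2.125 kg·m².
Taking counterclockwise as positive: τ₁ = +(20.8)(0.559) = +11.63 N·m; τ₂ = +(47.9)(0.559) = +26.78 N·m; τ₃ = +(45.2)(0.559) = +25.27 N·m.
Net torque τ = 63.67 N·m.
α = τ/I = 63.67/2.125 = 29.96 rad/s².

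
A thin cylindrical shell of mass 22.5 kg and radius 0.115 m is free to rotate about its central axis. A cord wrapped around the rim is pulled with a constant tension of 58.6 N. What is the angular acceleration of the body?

α ≈ 22.6 rad/s²

I = MR² = (22.5)(0.115)² = 0.2976 kg·m².
τ = F R = (58.6)(0.115) = 6.739 N·m.
Newton's second law for rotation, τ = Iα, gives α = τ/I = 6.739/0.2976 = 22.65 rad/s².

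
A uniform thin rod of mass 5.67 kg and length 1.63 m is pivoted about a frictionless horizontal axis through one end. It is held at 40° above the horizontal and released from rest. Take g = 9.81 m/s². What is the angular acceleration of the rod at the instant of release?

About the pivot, I = (1/3)ML² = (1/3)(5.67)(1.63)² = 5.022 kg·m².
The weight acts at the center, a distance L/2 = 0.8150 m from the pivot; τ = Mg(L/2) cos 40° = 34.73 N·m.
α = τ/I = 34.73/5.022 = 6.916 rad/s².
(Equivalently α = (3g/(2L)) cos 40° = 6.916 rad/s².)

α ≈ 6.92 rad/s²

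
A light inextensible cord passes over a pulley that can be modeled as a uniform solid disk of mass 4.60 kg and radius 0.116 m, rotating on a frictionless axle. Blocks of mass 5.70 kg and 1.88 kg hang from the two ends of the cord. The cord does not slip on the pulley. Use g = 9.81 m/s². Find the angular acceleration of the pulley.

I = ½MR² = (1/2)(4.60)(0.116)² = 0.03095 kg·m².
Heavier block: m₁g − T₁ = m₁a. Lighter block: T₂ − m₂g = m₂a.
Pulley: (T₁ − T₂)R = Iα = I(a/R), so T₁ − T₂ = (I/R²)a = (1/2)M_p a = 2.300·a.
Adding the three: (m₁ − m₂)g = (m₁ + m₂ + 2.300)a, so a = (5.70 − 1.88)(9.81)/(5.70 + 1.88 + 2.300) = 3.793 m/s².
α = a/R = 3.793/0.116 = 32.70 rad/s².

α ≈ 32.7 rad/s²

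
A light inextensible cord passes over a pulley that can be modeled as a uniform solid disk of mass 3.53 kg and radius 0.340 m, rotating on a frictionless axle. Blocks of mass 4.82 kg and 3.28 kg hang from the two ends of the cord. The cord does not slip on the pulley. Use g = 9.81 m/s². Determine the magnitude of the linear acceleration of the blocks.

I = ½MR² = (1/2)(3.53)(0.340)² = 0.2040 kg·m².
Heavier block: m₁g − T₁ = m₁a. Lighter block: T₂ − m₂g = m₂a.
Pulley: (T₁ − T₂)R = Iα = I(a/R), so T₁ − T₂ = (I/R²)a = (1/2)M_p a = 1.765·a.
Adding the three: (m₁ − m₂)g = (m₁ + m₂ + 1.765)a, so a = (4.82 − 3.28)(9.81)/(4.82 + 3.28 + 1.765) = 1.531 m/s².

a ≈ 1.53 m/s²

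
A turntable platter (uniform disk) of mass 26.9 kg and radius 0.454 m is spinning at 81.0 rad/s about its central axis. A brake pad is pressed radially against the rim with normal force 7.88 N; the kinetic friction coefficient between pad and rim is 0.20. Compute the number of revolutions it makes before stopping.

≈ 2020 revolutions

I = ½MR² = (1/2)(26.9)(0.454)² = 2.772 kg·m².
Friction force f = μN = (0.20)(7.88) = 1.576 N at the rim; torque magnitude τ = fR = 0.7155 N·m, opposing ω.
|α| = τ/I = 0.7155/2.772 = 0.2581 rad/s² (deceleration).
ω² = ω₀² − 2|α|θ with ω = 0 ⇒ θ = ω₀²/(2|α|) = 12710 rad = 2023 rev.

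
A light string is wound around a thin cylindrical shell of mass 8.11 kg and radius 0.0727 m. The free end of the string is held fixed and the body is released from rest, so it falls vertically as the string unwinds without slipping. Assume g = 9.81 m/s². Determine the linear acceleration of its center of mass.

Translation: Mg − T = Ma. Rotation about the center: TR = Iα with I = MR².
With a = αR: T = (I/R²)a = M a, so Mg = (1 + 1.000)Ma.
a = g/(1 + 1.000) = 9.81/2.000 = 4.905 m/s².

a ≈ 4.91 m/s²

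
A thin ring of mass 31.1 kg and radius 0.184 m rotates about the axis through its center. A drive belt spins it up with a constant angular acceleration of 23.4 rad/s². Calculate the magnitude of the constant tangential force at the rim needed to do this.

I = MR² = (31.1)(0.184)² = 1.053 kg·m².
The required torque is τ = Iα = (1.053)(23.40) = 24.64 N·m.
A tangential force at the rim gives τ = FR, so F = τ/R = 24.64/0.184 = 133.9 N.

F ≈ 134 N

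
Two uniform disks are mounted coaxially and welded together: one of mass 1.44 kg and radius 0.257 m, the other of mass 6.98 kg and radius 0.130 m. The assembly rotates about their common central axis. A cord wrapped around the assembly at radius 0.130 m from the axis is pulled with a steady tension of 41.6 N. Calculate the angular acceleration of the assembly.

I = ½M₁R₁² + ½M₂R₂² = ½(1.44)(0.257)² + ½(6.98)(0.130)² = 0.1065 kg·m².
τ = F r = (41.6)(0.130) = 5.408 N·m.
α = τ/I = 5.408/0.1065 = 50.76 rad/s².

α ≈ 50.8 rad/s²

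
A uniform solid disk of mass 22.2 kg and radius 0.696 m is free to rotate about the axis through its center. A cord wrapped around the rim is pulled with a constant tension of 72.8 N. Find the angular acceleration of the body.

I = ½MR² = (1/2)(22.2)(0.696)² = 5.377 kg·m².
τ = F R = (72.8)(0.696) = 50.67 N·m.
Newton's second law for rotation, τ = Iα, gives α = τ/I = 50.67/5.377 = 9.423 rad/s².

α ≈ 9.42 rad/s²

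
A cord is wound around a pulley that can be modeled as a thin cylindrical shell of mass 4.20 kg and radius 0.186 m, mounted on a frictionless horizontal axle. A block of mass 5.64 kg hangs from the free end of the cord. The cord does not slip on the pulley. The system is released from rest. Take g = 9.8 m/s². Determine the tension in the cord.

T ≈ 23.6 N

I = MR² = (4.20)(0.186)² = 0.1453 kg·m².
Block: mg − T = ma. Pulley: TR = Iα. No-slip: a = αR, so T = (I/R²)a = 4.200·a.
Then mg = (m + 4.200)a, so a = (5.64)(9.8)/(5.64 + 4.200) = 5.617 m/s².
T = 4.200·a = 23.59 N.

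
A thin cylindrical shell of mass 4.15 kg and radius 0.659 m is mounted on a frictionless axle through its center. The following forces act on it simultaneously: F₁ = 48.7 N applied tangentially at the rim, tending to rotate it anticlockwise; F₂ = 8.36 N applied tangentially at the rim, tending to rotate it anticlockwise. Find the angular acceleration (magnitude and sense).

α ≈ 20.9 rad/s², anticlockwise

I = MR² = (4.15)(0.659)² = 1.802 kg·m².
Taking anticlockwise as positive: τ₁ = +(48.7)(0.659) = +32.09 N·m; τ₂ = +(8.36)(0.659) = +5.509 N·m.
Net torque τ = 37.60 N·m.
α = τ/I = 37.60/1.802 = 20.86 rad/s².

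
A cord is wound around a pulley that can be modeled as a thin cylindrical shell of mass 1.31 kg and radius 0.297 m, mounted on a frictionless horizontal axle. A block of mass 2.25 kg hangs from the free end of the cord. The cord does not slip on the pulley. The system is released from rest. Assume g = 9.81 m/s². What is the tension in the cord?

T ≈ 8.12 N

I = MR² = (1.31)(0.297)² = 0.1156 kg·m².
Block: mg − T = ma. Pulley: TR = Iα. No-slip: a = αR, so T = (I/R²)a = 1.310·a.
Then mg = (m + 1.310)a, so a = (2.25)(9.81)/(2.25 + 1.310) = 6.200 m/s².
T = 1.310·a = 8.122 N.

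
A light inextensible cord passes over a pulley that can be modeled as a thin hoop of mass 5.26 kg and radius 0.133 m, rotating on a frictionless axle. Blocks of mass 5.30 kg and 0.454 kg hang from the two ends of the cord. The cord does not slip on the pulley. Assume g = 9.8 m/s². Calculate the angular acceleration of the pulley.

I = MR² = (5.26)(0.133)² = 0.09304 kg·m².
Heavier block: m₁g − T₁ = m₁a. Lighter block: T₂ − m₂g = m₂a.
Pulley: (T₁ − T₂)R = Iα = I(a/R), so T₁ − T₂ = (I/R²)a = 1·M_p a = 5.260·a.
Adding the three: (m₁ − m₂)g = (m₁ + m₂ + 5.260)a, so a = (5.30 − 0.454)(9.8)/(5.30 + 0.454 + 5.260) = 4.312 m/s².
α = a/R = 4.312/0.133 = 32.42 rad/s².

α ≈ 32.4 rad/s²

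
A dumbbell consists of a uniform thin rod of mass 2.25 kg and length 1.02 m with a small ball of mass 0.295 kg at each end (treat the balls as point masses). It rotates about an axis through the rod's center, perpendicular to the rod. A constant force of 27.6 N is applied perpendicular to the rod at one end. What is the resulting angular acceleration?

α ≈ 40.4 rad/s²

I_rod = (1/12)ML² = (1/12)(2.25)(1.02)² = 0.1951 kg·m².
I_balls = 2·m·(L/2)² = 2(0.295)(0.5100)² = 0.1535 kg·m².
Total I = 0.3485 kg·m².
τ = F·(L/2) = (27.6)(0.510) = 14.08 N·m.
α = τ/I = 14.08/0.3485 = 40.39 rad/s².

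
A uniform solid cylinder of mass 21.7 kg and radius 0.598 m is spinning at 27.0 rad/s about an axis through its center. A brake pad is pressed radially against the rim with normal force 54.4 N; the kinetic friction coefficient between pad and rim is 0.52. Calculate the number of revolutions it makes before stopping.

≈ 13.3 revolutions

I = ½MR² = (1/2)(21.7)(0.598)² = 3.880 kg·m².
Friction force f = μN = (0.52)(54.4) = 28.29 N at the rim; torque magnitude τ = fR = 16.92 N·m, opposing ω.
|α| = τ/I = 16.92/3.880 = 4.360 rad/s² (deceleration).
ω² = ω₀² − 2|α|θ with ω = 0 ⇒ θ = ω₀²/(2|α|) = 83.60 rad = 13.31 rev.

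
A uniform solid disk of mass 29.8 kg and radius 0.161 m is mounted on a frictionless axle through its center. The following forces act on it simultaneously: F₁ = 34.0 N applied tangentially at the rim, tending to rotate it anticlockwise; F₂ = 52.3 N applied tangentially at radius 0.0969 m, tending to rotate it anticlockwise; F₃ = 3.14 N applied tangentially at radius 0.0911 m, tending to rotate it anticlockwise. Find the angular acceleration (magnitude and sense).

α ≈ 28.0 rad/s², anticlockwise

I = ½MR² = (1/2)(29.8)(0.161)² = 0.3862 kg·m².
Taking anticlockwise as positive: τ₁ = +(34.0)(0.161) = +5.474 N·m; τ₂ = +(52.3)(0.0969) = +5.068 N·m; τ₃ = +(3.14)(0.0911) = +0.2861 N·m.
Net torque τ = 10.83 N·m.
α = τ/I = 10.83/0.3862 = 28.04 rad/s².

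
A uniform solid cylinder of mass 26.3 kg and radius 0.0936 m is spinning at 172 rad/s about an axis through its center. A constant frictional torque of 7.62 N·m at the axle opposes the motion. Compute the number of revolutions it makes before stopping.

I = ½MR² = (1/2)(26.3)(0.0936)² = 0.1152 kg·m².
The net torque has magnitude 7.62 N·m, opposing ω.
|α| = τ/I = 7.620/0.1152 = 66.14 rad/s² (deceleration).
ω² = ω₀² − 2|α|θ with ω = 0 ⇒ θ = ω₀²/(2|α|) = 223.6 rad = 35.59 rev.

≈ 35.6 revolutions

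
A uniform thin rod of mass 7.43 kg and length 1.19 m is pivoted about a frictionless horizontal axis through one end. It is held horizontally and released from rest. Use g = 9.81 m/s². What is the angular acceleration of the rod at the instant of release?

About the pivot, I = (1/3)ML² = (1/3)(7.43)(1.19)² = 3.507 kg·m².
The weight acts at the center, a distance L/2 = 0.5950 m from the pivot; τ = Mg(L/2) = 43.37 N·m.
α = τ/I = 43.37/3.507 = 12.37 rad/s².
(Equivalently α = (3g/(2L)) = 12.37 rad/s².)

α ≈ 12.4 rad/s²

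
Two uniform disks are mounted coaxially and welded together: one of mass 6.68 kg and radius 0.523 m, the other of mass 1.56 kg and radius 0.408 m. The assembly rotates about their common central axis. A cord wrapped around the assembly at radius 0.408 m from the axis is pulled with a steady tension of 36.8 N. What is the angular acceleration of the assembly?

I = ½M₁R₁² + ½M₂R₂² = ½(6.68)(0.523)² + ½(1.56)(0.408)² = 1.043 kg·m².
τ = F r = (36.8)(0.408) = 15.01 N·m.
α = τ/I = 15.01/1.043 = 14.39 rad/s².

α ≈ 14.4 rad/s²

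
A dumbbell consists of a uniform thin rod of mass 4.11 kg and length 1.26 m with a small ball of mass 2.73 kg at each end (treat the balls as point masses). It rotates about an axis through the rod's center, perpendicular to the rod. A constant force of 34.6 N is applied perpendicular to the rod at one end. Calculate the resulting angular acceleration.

α ≈ 8.04 rad/s²

I_rod = (1/12)ML² = (1/12)(4.11)(1.26)² = 0.5438 kg·m².
I_balls = 2·m·(L/2)² = 2(2.73)(0.6300)² = 2.167 kg·m².
Total I = 2.711 kg·m².
τ = F·(L/2) = (34.6)(0.630) = 21.80 N·m.
α = τ/I = 21.80/2.711 = 8.041 rad/s².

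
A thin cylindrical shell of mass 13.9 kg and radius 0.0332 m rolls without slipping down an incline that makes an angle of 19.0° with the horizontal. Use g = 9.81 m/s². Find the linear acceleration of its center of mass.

Translation along the incline: Mg sinθ − f = Ma.
Rotation about the center: fR = Iα with I = MR². No-slip gives a = αR, so f = (I/R²)a = M a.
Substituting: Mg sinθ = (1 + 1.000)Ma, so a = g sinθ/(1 + 1.000) = (9.81) sin 19.0° / 2.000 = 1.597 m/s².

a ≈ 1.60 m/s²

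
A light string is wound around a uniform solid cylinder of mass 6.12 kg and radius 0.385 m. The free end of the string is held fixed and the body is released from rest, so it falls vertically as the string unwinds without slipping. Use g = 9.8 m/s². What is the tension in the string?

Translation: Mg − T = Ma. Rotation about the center: TR = Iα with I = ½MR².
With a = αR: T = (I/R²)a = (1/2)M a, so Mg = (1 + 0.5000)Ma.
a = g/(1 + 0.5000) = 9.8/1.500 = 6.533 m/s².
T = 0.5000·M·a = (0.5000)(6.12)(6.533) = 19.99 N.

T ≈ 20.0 N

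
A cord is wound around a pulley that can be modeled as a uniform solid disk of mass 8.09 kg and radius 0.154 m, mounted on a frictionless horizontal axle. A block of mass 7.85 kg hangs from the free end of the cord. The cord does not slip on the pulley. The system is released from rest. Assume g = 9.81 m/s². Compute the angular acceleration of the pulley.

α ≈ 42.0 rad/s²

I = ½MR² = (1/2)(8.09)(0.154)² = 0.09593 kg·m².
Block: mg − T = ma. Pulley: TR = Iα. No-slip: a = αR, so T = (I/R²)a = 4.045·a.
Then mg = (m + 4.045)a, so a = (7.85)(9.81)/(7.85 + 4.045) = 6.474 m/s².
α = a/R = 6.474/0.154 = 42.04 rad/s².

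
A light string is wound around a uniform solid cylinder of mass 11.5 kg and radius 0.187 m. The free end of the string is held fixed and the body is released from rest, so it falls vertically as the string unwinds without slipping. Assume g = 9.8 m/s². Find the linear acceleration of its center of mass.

Translation: Mg − T = Ma. Rotation about the center: TR = Iα with I = ½MR².
With a = αR: T = (I/R²)a = (1/2)M a, so Mg = (1 + 0.5000)Ma.
a = g/(1 + 0.5000) = 9.8/1.500 = 6.533 m/s².

a ≈ 6.53 m/s²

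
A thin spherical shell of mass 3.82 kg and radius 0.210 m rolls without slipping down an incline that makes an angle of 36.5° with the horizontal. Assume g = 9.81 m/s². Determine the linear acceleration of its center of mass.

a ≈ 3.50 m/s²

Translation along the incline: Mg sinθ − f = Ma.
Rotation about the center: fR = Iα with I = (2/3)MR². No-slip gives a = αR, so f = (I/R²)a = (2/3)M a.
Substituting: Mg sinθ = (1 + 0.6667)Ma, so a = g sinθ/(1 + 0.6667) = (9.81) sin 36.5° / 1.667 = 3.501 m/s².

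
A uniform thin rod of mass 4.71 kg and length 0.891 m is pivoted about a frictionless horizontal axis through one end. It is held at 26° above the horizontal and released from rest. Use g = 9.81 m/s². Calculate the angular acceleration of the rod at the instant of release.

α ≈ 14.8 rad/s²

About the pivot, I = (1/3)ML² = (1/3)(4.71)(0.891)² = 1.246 kg·m².
The weight acts at the center, a distance L/2 = 0.4455 m from the pivot; τ = Mg(L/2) cos 26° = 18.50 N·m.
α = τ/I = 18.50/1.246 = 14.84 rad/s².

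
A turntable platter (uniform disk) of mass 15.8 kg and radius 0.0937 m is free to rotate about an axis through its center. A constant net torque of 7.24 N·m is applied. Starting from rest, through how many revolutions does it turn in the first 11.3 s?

I = ½MR² = (1/2)(15.8)(0.0937)² = 0.06936 kg·m².
α = τ/I = 7.24/0.06936 = 104.4 rad/s².
θ = ½αt² = ½(104.4)(11.3)² = 6664 rad.
Revolutions = θ/(2π) = 1061.

≈ 1060 revolutions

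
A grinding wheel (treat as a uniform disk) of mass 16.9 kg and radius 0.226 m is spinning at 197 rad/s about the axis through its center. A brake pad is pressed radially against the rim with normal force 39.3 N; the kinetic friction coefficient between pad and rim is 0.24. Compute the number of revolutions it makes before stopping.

I = ½MR² = (1/2)(16.9)(0.226)² = 0.4316 kg·m².
Friction force f = μN = (0.24)(39.3) = 9.432 N at the rim; torque magnitude τ = fR = 2.132 N·m, opposing ω.
|α| = τ/I = 2.132/0.4316 = 4.939 rad/s² (deceleration).
ω² = ω₀² − 2|α|θ with ω = 0 ⇒ θ = ω₀²/(2|α|) = 3929 rad = 625.3 rev.

≈ 625 revolutions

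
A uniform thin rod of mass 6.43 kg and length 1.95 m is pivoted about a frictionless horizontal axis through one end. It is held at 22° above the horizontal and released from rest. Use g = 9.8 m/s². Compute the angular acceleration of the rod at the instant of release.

α ≈ 6.99 rad/s²

About the pivot, I = (1/3)ML² = (1/3)(6.43)(1.95)² = 8.150 kg·m².
The weight acts at the center, a distance L/2 = 0.9750 m from the pivot; τ = Mg(L/2) cos 22° = 56.96 N·m.
α = τ/I = 56.96/8.150 = 6.990 rad/s².
(Equivalently α = (3g/(2L)) cos 22° = 6.990 rad/s².)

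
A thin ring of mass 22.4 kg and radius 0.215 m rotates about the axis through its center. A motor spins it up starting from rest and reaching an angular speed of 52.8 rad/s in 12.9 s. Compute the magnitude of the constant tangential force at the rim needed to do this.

F ≈ 19.7 N

I = MR² = (22.4)(0.215)² = 1.035 kg·m².
α = Δω/Δt = (52.8 − 0)/12.9 = 4.093 rad/s².
The required torque is τ = Iα = (1.035)(4.093) = 4.238 N·m.
A tangential force at the rim gives τ = FR, so F = τ/R = 4.238/0.215 = 19.71 N.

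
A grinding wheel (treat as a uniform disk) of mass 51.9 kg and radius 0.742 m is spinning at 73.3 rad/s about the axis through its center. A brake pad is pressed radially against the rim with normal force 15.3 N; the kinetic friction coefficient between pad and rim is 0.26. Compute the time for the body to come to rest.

t ≈ 355 s

I = ½MR² = (1/2)(51.9)(0.742)² = 14.29 kg·m².
Friction force f = μN = (0.26)(15.3) = 3.978 N at the rim; torque magnitude τ = fR = 2.952 N·m, opposing ω.
|α| = τ/I = 2.952/14.29 = 0.2066 rad/s² (deceleration).
0 = ω₀ − |α|t ⇒ t = ω₀/|α| = 73.3/0.2066 = 354.8 s.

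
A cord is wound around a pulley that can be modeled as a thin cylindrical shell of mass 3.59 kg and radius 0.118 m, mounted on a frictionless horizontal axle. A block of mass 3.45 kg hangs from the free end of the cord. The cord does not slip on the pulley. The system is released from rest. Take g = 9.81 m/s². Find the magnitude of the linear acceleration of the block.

I = MR² = (3.59)(0.118)² = 0.04999 kg·m².
Block: mg − T = ma. Pulley: TR = Iα. No-slip: a = αR, so T = (I/R²)a = 3.590·a.
Then mg = (m + 3.590)a, so a = (3.45)(9.81)/(3.45 + 3.590) = 4.807 m/s².

a ≈ 4.81 m/s²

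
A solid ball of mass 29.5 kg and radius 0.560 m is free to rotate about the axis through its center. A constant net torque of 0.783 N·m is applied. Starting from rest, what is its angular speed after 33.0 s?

ω ≈ 6.98 rad/s

I = (2/5)MR² = (2/5)(29.5)(0.560)² = 3.700 kg·m².
α = τ/I = 0.783/3.700 = 0.2116 rad/s².
ω = ω₀ + αt = 0 + (0.2116)(33.0) = 6.983 rad/s.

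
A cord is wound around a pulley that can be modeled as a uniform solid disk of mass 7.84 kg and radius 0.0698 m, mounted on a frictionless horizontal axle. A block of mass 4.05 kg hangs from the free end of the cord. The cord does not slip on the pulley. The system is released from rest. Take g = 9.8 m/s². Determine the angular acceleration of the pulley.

α ≈ 71.3 rad/s²

I = ½MR² = (1/2)(7.84)(0.0698)² = 0.01910 kg·m².
Block: mg − T = ma. Pulley: TR = Iα. No-slip: a = αR, so T = (I/R²)a = 3.920·a.
Then mg = (m + 3.920)a, so a = (4.05)(9.8)/(4.05 + 3.920) = 4.980 m/s².
α = a/R = 4.980/0.0698 = 71.35 rad/s².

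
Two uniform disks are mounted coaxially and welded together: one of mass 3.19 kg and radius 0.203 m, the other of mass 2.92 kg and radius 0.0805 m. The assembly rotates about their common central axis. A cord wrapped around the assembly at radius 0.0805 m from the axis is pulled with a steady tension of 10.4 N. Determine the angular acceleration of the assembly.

I = ½M₁R₁² + ½M₂R₂² = ½(3.19)(0.203)² + ½(2.92)(0.0805)² = 0.07519 kg·m².
τ = F r = (10.4)(0.0805) = 0.8372 N·m.
α = τ/I = 0.8372/0.07519 = 11.13 rad/s².

α ≈ 11.1 rad/s²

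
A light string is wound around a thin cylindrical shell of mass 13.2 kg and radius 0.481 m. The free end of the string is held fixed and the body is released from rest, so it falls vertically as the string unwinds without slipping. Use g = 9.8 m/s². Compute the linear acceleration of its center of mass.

Translation: Mg − T = Ma. Rotation about the center: TR = Iα with I = MR².
With a = αR: T = (I/R²)a = M a, so Mg = (1 + 1.000)Ma.
a = g/(1 + 1.000) = 9.8/2.000 = 4.900 m/s².

a ≈ 4.90 m/s²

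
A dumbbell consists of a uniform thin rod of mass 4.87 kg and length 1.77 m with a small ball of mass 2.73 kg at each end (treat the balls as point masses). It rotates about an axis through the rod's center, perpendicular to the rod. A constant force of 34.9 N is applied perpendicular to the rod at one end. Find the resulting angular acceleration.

I_rod = (1/12)ML² = (1/12)(4.87)(1.77)² = 1.271 kg·m².
I_balls = 2·m·(L/2)² = 2(2.73)(0.8850)² = 4.276 kg·m².
Total I = 5.548 kg·m².
τ = F·(L/2) = (34.9)(0.885) = 30.89 N·m.
α = τ/I = 30.89/5.548 = 5.567 rad/s².

α ≈ 5.57 rad/s²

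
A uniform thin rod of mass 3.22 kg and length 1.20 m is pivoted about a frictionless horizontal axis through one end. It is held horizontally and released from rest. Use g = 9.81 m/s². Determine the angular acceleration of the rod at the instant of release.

α ≈ 12.3 rad/s²

About the pivot, I = (1/3)ML² = (1/3)(3.22)(1.20)² = 1.546 kg·m².
The weight acts at the center, a distance L/2 = 0.6000 m from the pivot; τ = Mg(L/2) = 18.95 N·m.
α = τ/I = 18.95/1.546 = 12.26 rad/s².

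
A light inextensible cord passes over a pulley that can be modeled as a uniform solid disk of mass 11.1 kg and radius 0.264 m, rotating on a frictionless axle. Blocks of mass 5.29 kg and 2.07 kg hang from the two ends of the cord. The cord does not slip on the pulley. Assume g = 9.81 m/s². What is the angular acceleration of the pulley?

α ≈ 9.27 rad/s²

I = ½MR² = (1/2)(11.1)(0.264)² = 0.3868 kg·m².
Heavier block: m₁g − T₁ = m₁a. Lighter block: T₂ − m₂g = m₂a.
Pulley: (T₁ − T₂)R = Iα = I(a/R), so T₁ − T₂ = (I/R²)a = (1/2)M_p a = 5.550·a.
Adding the three: (m₁ − m₂)g = (m₁ + m₂ + 5.550)a, so a = (5.29 − 2.07)(9.81)/(5.29 + 2.07 + 5.550) = 2.447 m/s².
α = a/R = 2.447/0.264 = 9.268 rad/s².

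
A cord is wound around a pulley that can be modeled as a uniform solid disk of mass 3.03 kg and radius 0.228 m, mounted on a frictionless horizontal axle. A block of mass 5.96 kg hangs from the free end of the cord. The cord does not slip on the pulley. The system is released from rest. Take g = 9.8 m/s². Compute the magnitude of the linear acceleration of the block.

I = ½MR² = (1/2)(3.03)(0.228)² = 0.07876 kg·m².
Block: mg − T = ma. Pulley: TR = Iα. No-slip: a = αR, so T = (I/R²)a = 1.515·a.
Then mg = (m + 1.515)a, so a = (5.96)(9.8)/(5.96 + 1.515) = 7.814 m/s².

a ≈ 7.81 m/s²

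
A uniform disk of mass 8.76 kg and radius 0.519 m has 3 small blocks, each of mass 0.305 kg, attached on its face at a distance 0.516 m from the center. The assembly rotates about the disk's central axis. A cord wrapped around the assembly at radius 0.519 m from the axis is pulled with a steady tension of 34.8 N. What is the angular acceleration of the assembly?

α ≈ 12.7 rad/s²

I_disk = ½MR² = ½(8.76)(0.519)² = 1.180 kg·m².
I_blocks = 3·m·r² = 3(0.305)(0.516)² = 0.2436 kg·m².
Total I = 1.423 kg·m².
τ = F r = (34.8)(0.519) = 18.06 N·m.
α = τ/I = 18.06/1.423 = 12.69 rad/s².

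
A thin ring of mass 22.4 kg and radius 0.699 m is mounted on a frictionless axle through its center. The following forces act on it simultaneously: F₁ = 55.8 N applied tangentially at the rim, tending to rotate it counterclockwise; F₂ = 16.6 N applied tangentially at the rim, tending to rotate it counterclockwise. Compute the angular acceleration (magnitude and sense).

I = MR² = (22.4)(0.699)² = 10.94 kg·m².
Taking counterclockwise as positive: τ₁ = +(55.8)(0.699) = +39.00 N·m; τ₂ = +(16.6)(0.699) = +11.60 N·m.
Net torque τ = 50.61 N·m.
α = τ/I = 50.61/10.94 = 4.624 rad/s².

α ≈ 4.62 rad/s², counterclockwise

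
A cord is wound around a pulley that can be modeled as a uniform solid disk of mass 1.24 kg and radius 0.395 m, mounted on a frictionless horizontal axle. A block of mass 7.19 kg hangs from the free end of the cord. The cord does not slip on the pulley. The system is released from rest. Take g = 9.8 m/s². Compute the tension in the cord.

T ≈ 5.59 N

I = ½MR² = (1/2)(1.24)(0.395)² = 0.09674 kg·m².
Block: mg − T = ma. Pulley: TR = Iα. No-slip: a = αR, so T = (I/R²)a = 0.6200·a.
Then mg = (m + 0.6200)a, so a = (7.19)(9.8)/(7.19 + 0.6200) = 9.022 m/s².
T = 0.6200·a = 5.594 N.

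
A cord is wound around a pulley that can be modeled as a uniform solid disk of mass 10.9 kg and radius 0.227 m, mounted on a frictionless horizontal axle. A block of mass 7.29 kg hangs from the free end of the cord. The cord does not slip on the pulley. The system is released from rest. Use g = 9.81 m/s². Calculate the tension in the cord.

I = ½MR² = (1/2)(10.9)(0.227)² = 0.2808 kg·m².
Block: mg − T = ma. Pulley: TR = Iα. No-slip: a = αR, so T = (I/R²)a = 5.450·a.
Then mg = (m + 5.450)a, so a = (7.29)(9.81)/(7.29 + 5.450) = 5.613 m/s².
T = 5.450·a = 30.59 N.

T ≈ 30.6 N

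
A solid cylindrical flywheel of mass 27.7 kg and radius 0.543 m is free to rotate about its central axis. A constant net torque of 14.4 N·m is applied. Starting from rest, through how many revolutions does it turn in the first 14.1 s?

≈ 55.8 revolutions

I = ½MR² = (1/2)(27.7)(0.543)² = 4.084 kg·m².
α = τ/I = 14.4/4.084 = 3.526 rad/s².
θ = ½αt² = ½(3.526)(14.1)² = 350.5 rad.
Revolutions = θ/(2π) = 55.79.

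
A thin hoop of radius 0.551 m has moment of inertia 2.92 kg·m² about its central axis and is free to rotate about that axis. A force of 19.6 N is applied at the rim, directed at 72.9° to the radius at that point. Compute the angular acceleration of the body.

α ≈ 3.53 rad/s²

Only the tangential component produces torque: τ = F R sinθ = (19.6)(0.551) sin 72.9° = 10.32 N·m.
From τ = Iα: α = 10.32/2.920 = 3.535 rad/s².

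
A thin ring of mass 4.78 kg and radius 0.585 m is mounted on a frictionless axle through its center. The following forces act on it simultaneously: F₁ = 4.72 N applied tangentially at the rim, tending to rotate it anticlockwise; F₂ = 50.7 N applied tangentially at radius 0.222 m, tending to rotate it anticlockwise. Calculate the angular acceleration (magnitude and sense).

α ≈ 8.57 rad/s², anticlockwise

I = MR² = (4.78)(0.585)² = 1.636 kg·m².
Taking anticlockwise as positive: τ₁ = +(4.72)(0.585) = +2.761 N·m; τ₂ = +(50.7)(0.222) = +11.26 N·m.
Net torque τ = 14.02 N·m.
α = τ/I = 14.02/1.636 = 8.568 rad/s².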